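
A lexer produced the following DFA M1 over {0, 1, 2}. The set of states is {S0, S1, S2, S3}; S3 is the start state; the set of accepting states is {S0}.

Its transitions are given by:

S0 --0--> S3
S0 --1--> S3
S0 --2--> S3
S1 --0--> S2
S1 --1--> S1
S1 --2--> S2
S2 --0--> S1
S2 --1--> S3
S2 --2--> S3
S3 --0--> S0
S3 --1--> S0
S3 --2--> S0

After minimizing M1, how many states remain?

2

States {S1,S2} cannot be reached from the start state, so discard them.
Start with accepting vs non-accepting: {S0} | {S3}.
The partition is now stable with 2 blocks: {S0} | {S3}.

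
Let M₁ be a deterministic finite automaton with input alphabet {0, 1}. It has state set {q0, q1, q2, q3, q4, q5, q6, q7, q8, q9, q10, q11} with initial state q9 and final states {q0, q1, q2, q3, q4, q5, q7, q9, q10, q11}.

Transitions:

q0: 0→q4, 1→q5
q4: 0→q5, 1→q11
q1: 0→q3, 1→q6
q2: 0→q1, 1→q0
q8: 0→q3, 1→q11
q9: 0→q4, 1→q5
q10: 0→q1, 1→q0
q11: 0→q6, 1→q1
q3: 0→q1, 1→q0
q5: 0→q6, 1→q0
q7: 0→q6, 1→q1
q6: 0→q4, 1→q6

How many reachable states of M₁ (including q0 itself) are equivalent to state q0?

2

First remove the unreachable states {q2,q7,q8,q10}; 8 states remain.
Initial partition by acceptance: {q0,q1,q3,q4,q5,q9,q11} | {q6}.
Refine {q0,q1,q3,q4,q5,q9,q11} on symbol 0: members go to different blocks, giving {q0,q1,q3,q4,q9} and {q5,q11}.
Refine {q0,q1,q3,q4,q9} on symbol 0: members go to different blocks, giving {q0,q1,q3,q9} and {q4}.
On input 0, block {q0,q1,q3,q9} splits into {q0,q9} and {q1,q3}.
Refine {q5,q11} on symbol 1: members go to different blocks, giving {q5} and {q11}.
Split {q1,q3} by δ(·,1) → {q1} and {q3}.
No further refinement is possible. Final partition (7 blocks): {q0,q9} | {q6} | {q5} | {q4} | {q1} | {q11} | {q3}.
State q0 belongs to the block {q0,q9}, which has 2 states.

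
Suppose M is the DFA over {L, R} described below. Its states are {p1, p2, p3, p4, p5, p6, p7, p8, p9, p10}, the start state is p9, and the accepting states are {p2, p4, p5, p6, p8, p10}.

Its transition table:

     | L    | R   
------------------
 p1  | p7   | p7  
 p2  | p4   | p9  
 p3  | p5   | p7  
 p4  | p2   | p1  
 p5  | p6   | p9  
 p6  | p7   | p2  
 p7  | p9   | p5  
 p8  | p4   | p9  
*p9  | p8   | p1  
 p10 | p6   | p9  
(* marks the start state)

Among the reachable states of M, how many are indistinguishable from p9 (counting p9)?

1

First remove the unreachable states {p3,p10}; 8 states remain.
P0 = {p2,p4,p5,p6,p8} | {p1,p7,p9}.
On input L, block {p2,p4,p5,p6,p8} splits into {p2,p4,p5,p8} and {p6}.
Split {p2,p4,p5,p8} by δ(·,L) → {p2,p4,p8} and {p5}.
Refine {p1,p7,p9} on symbol L: members go to different blocks, giving {p1,p7} and {p9}.
On input R, block {p2,p4,p8} splits into {p2,p8} and {p4}.
Split {p1,p7} by δ(·,L) → {p1} and {p7}.
The partition is now stable with 7 blocks: {p2,p8} | {p1} | {p6} | {p5} | {p9} | {p4} | {p7}.
State p9 belongs to the block {p9}, which has 1 states.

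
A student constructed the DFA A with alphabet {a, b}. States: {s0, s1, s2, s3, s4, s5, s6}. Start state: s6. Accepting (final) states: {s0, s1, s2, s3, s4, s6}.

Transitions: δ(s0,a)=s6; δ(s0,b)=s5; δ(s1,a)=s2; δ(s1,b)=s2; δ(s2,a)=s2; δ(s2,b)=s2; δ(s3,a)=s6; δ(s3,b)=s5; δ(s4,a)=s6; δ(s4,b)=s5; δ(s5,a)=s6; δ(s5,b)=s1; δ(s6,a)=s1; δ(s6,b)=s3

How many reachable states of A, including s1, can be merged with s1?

2

States {s0,s4} cannot be reached from the start state, so discard them.
P0 = {s1,s2,s3,s6} | {s5}.
Refine {s1,s2,s3,s6} on symbol b: members go to different blocks, giving {s1,s2,s6} and {s3}.
Refine {s1,s2,s6} on symbol b: members go to different blocks, giving {s1,s2} and {s6}.
Stable partition: {s1,s2} | {s5} | {s3} | {s6} — 4 equivalence classes.
The equivalence class containing s1 is {s1,s2}, of size 2.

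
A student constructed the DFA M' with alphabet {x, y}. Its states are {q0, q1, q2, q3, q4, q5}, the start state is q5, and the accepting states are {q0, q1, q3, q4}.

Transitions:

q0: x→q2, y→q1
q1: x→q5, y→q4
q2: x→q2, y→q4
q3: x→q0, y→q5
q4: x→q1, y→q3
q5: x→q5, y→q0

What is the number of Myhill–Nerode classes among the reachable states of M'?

Every state is reachable, so we keep all 6.
Start with accepting vs non-accepting: {q0,q1,q3,q4} | {q2,q5}.
Refine {q0,q1,q3,q4} on symbol x: members go to different blocks, giving {q0,q1} and {q3,q4}.
Split {q0,q1} by δ(·,y) → {q0} and {q1}.
On input y, block {q2,q5} splits into {q2} and {q5}.
On input x, block {q3,q4} splits into {q3} and {q4}.
Stable partition: {q0} | {q2} | {q3} | {q1} | {q5} | {q4} — 6 equivalence classes.

6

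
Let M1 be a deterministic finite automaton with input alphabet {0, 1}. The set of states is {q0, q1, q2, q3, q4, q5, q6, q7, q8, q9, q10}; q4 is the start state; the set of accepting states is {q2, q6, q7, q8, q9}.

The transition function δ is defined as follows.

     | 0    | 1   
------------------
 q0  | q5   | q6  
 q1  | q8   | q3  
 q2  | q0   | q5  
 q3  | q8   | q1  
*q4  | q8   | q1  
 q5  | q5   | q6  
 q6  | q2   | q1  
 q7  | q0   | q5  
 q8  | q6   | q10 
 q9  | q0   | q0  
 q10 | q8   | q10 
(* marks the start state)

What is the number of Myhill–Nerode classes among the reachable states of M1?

States {q7,q9} cannot be reached from the start state, so discard them.
Initial partition by acceptance: {q2,q6,q8} | {q0,q1,q3,q4,q5,q10}.
Refine {q2,q6,q8} on symbol 0: members go to different blocks, giving {q6,q8} and {q2}.
Split {q6,q8} by δ(·,0) → {q6} and {q8}.
On input 0, block {q0,q1,q3,q4,q5,q10} splits into {q1,q3,q4,q10} and {q0,q5}.
No further refinement is possible. Final partition (5 blocks): {q6} | {q1,q3,q4,q10} | {q2} | {q8} | {q0,q5}.

5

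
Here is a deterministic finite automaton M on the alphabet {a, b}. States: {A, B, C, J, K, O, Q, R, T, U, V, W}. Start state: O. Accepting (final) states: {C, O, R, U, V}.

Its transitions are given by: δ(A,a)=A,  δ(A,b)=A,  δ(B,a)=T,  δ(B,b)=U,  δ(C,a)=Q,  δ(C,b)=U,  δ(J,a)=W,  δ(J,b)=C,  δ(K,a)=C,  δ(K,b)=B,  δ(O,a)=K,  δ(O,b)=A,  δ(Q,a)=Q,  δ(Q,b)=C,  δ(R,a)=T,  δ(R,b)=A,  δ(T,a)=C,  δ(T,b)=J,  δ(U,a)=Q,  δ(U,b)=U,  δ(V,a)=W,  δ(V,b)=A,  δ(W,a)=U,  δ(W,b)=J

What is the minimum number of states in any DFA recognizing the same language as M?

6

Reachable states from the start: {A,B,C,J,K,O,Q,T,U,W}. Unreachable: {R,V} — drop them.
Initial partition by acceptance: {C,O,U} | {A,B,J,K,Q,T,W}.
On input b, block {C,O,U} splits into {C,U} and {O}.
On input a, block {A,B,J,K,Q,T,W} splits into {A,B,J,Q} and {K,T,W}.
On input a, block {A,B,J,Q} splits into {B,J} and {A,Q}.
Refine {A,Q} on symbol b: members go to different blocks, giving {A} and {Q}.
No further refinement is possible. Final partition (6 blocks): {C,U} | {B,J} | {O} | {K,T,W} | {A} | {Q}.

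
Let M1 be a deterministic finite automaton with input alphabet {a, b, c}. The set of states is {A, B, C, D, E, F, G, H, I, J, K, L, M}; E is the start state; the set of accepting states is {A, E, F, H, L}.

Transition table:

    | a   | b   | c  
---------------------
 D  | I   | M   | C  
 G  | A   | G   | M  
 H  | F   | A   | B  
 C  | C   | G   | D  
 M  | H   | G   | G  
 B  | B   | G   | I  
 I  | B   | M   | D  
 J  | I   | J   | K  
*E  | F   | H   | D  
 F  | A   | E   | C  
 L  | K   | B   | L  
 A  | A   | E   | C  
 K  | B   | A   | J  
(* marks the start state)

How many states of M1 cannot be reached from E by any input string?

BFS from E reaches {A, B, C, D, E, F, G, H, I, M}; the 3 state(s) J, K, L are never visited.

3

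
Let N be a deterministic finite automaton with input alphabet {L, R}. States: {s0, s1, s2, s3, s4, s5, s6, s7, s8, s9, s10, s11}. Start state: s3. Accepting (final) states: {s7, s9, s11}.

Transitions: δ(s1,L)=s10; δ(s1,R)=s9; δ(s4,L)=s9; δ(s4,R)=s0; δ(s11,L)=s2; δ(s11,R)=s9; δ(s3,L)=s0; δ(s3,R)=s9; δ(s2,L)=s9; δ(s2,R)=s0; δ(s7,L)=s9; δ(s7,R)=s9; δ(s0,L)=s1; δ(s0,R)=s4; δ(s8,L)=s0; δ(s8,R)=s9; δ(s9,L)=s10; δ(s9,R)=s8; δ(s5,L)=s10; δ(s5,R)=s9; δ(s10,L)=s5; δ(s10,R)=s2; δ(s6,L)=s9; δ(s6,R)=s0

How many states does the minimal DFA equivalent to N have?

4

States {s6,s7,s11} cannot be reached from the start state, so discard them.
Initial partition by acceptance: {s9} | {s0,s1,s2,s3,s4,s5,s8,s10}.
On input L, block {s0,s1,s2,s3,s4,s5,s8,s10} splits into {s0,s1,s3,s5,s8,s10} and {s2,s4}.
Refine {s0,s1,s3,s5,s8,s10} on symbol R: members go to different blocks, giving {s1,s3,s5,s8} and {s0,s10}.
Stable partition: {s9} | {s1,s3,s5,s8} | {s2,s4} | {s0,s10} — 4 equivalence classes.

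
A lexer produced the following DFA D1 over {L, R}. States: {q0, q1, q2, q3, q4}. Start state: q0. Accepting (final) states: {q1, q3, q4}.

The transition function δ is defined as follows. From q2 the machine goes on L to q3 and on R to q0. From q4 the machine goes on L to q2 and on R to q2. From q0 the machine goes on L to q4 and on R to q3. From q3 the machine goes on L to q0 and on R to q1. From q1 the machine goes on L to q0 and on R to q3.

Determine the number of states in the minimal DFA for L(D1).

Every state is reachable, so we keep all 5.
P0 = {q1,q3,q4} | {q0,q2}.
On input R, block {q1,q3,q4} splits into {q1,q3} and {q4}.
On input L, block {q0,q2} splits into {q0} and {q2}.
Stable partition: {q1,q3} | {q0} | {q4} | {q2} — 4 equivalence classes.

4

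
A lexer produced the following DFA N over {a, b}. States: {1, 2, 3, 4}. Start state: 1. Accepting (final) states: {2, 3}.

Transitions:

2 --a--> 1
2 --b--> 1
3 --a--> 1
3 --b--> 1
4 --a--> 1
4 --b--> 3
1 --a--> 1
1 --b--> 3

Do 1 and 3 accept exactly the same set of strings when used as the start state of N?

No

States {2,4} cannot be reached from the start state, so discard them.
Initial partition by acceptance: {3} | {1}.
No further refinement is possible. Final partition (2 blocks): {3} | {1}.
1 and 3 end up in different blocks, so they are distinguishable. For instance, the string 'ε' is accepted from only 3.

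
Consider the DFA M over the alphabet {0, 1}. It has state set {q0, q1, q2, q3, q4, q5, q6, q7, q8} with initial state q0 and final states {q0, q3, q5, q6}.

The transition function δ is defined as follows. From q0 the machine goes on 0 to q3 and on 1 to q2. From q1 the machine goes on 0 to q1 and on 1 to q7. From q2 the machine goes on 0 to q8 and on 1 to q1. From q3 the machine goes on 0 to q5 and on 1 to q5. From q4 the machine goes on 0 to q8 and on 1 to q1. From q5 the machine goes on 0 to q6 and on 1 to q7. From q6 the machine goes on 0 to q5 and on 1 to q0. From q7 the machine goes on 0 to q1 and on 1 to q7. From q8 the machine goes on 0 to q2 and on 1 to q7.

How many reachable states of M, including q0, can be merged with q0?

2

First remove the unreachable states {q4}; 8 states remain.
Initial partition by acceptance: {q0,q3,q5,q6} | {q1,q2,q7,q8}.
Refine {q0,q3,q5,q6} on symbol 1: members go to different blocks, giving {q0,q5} and {q3,q6}.
No further refinement is possible. Final partition (3 blocks): {q0,q5} | {q1,q2,q7,q8} | {q3,q6}.
State q0 belongs to the block {q0,q5}, which has 2 states.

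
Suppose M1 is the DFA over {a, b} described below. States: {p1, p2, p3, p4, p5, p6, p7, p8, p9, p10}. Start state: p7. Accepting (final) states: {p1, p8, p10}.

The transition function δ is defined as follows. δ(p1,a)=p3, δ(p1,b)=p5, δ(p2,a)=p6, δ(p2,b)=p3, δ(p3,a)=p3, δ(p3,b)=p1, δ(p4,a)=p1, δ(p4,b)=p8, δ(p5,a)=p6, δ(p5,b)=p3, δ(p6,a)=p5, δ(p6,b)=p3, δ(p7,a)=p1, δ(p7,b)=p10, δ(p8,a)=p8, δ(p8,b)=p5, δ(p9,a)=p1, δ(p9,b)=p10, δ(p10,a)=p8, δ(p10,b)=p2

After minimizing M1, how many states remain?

5

Reachable states from the start: {p1,p2,p3,p5,p6,p7,p8,p10}. Unreachable: {p4,p9} — drop them.
Start with accepting vs non-accepting: {p1,p8,p10} | {p2,p3,p5,p6,p7}.
Split {p1,p8,p10} by δ(·,a) → {p8,p10} and {p1}.
Split {p2,p3,p5,p6,p7} by δ(·,a) → {p2,p3,p5,p6} and {p7}.
Refine {p2,p3,p5,p6} on symbol b: members go to different blocks, giving {p2,p5,p6} and {p3}.
Stable partition: {p8,p10} | {p2,p5,p6} | {p1} | {p7} | {p3} — 5 equivalence classes.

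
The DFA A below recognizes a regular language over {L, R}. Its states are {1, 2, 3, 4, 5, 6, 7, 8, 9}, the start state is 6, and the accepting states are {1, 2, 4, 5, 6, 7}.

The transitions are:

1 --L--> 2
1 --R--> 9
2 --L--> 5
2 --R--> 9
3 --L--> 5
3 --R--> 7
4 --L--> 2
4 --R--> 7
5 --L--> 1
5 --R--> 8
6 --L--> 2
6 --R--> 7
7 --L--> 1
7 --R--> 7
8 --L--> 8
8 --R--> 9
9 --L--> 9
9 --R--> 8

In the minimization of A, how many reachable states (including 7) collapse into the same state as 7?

First remove the unreachable states {3,4}; 7 states remain.
P0 = {1,2,5,6,7} | {8,9}.
Split {1,2,5,6,7} by δ(·,R) → {1,2,5} and {6,7}.
No further refinement is possible. Final partition (3 blocks): {1,2,5} | {8,9} | {6,7}.
State 7 belongs to the block {6,7}, which has 2 states.

2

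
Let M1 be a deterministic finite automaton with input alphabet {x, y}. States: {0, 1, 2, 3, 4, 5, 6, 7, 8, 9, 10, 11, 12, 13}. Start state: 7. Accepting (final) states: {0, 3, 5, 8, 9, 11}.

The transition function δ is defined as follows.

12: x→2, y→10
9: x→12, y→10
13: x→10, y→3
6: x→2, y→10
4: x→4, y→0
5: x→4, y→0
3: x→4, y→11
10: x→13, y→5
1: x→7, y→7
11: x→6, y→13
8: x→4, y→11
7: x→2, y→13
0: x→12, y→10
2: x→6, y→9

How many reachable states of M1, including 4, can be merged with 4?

Reachable states from the start: {0,2,3,4,5,6,7,9,10,11,12,13}. Unreachable: {1,8} — drop them.
Initial partition by acceptance: {0,3,5,9,11} | {2,4,6,7,10,12,13}.
On input y, block {0,3,5,9,11} splits into {0,9,11} and {3,5}.
Split {2,4,6,7,10,12,13} by δ(·,y) → {6,7,12} and {2,4} and {10,13}.
Split {2,4} by δ(·,x) → {2} and {4}.
Stable partition: {0,9,11} | {6,7,12} | {3,5} | {2} | {10,13} | {4} — 6 equivalence classes.
The equivalence class containing 4 is {4}, of size 1.

1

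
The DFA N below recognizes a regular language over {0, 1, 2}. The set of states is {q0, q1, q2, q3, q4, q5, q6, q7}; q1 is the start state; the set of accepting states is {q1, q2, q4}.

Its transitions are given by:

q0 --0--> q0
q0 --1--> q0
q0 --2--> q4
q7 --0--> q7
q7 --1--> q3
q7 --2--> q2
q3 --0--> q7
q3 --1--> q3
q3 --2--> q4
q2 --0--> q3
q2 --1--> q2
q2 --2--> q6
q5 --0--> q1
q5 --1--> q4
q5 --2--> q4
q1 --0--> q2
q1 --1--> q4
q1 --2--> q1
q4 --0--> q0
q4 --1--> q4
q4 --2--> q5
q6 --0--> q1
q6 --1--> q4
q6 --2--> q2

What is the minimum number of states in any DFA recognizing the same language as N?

All states are reachable from the start state.
Start with accepting vs non-accepting: {q1,q2,q4} | {q0,q3,q5,q6,q7}.
On input 0, block {q1,q2,q4} splits into {q2,q4} and {q1}.
Split {q0,q3,q5,q6,q7} by δ(·,0) → {q0,q3,q7} and {q5,q6}.
Stable partition: {q2,q4} | {q0,q3,q7} | {q1} | {q5,q6} — 4 equivalence classes.

4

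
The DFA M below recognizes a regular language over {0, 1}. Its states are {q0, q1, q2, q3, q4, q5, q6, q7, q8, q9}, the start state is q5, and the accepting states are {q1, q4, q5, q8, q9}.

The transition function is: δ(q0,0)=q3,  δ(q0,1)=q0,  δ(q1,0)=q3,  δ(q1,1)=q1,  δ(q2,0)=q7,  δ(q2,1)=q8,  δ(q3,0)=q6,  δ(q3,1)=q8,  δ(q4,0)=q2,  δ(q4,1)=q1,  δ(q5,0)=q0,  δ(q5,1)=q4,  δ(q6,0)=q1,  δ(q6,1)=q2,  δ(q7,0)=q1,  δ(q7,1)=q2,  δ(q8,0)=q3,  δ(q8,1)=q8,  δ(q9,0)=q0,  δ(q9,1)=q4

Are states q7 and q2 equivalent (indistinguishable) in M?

First remove the unreachable states {q9}; 9 states remain.
Start with accepting vs non-accepting: {q1,q4,q5,q8} | {q0,q2,q3,q6,q7}.
On input 0, block {q0,q2,q3,q6,q7} splits into {q0,q2,q3} and {q6,q7}.
On input 0, block {q0,q2,q3} splits into {q2,q3} and {q0}.
Split {q1,q4,q5,q8} by δ(·,0) → {q1,q4,q8} and {q5}.
The partition is now stable with 5 blocks: {q1,q4,q8} | {q2,q3} | {q6,q7} | {q0} | {q5}.
q7 and q2 end up in different blocks, so they are distinguishable. For instance, the string '0' is accepted from only q7.

No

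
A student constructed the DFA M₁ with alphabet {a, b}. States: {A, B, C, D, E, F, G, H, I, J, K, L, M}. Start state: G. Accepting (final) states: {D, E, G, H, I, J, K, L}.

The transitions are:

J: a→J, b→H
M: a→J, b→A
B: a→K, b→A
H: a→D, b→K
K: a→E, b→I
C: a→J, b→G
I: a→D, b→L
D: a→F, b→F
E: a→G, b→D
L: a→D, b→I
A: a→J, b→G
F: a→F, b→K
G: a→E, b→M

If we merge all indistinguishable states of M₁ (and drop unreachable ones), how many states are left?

First remove the unreachable states {B,C}; 11 states remain.
P0 = {D,E,G,H,I,J,K,L} | {A,F,M}.
On input a, block {D,E,G,H,I,J,K,L} splits into {E,G,H,I,J,K,L} and {D}.
Refine {E,G,H,I,J,K,L} on symbol a: members go to different blocks, giving {E,G,J,K} and {H,I,L}.
Split {E,G,J,K} by δ(·,b) → {J,K} and {E} and {G}.
On input a, block {J,K} splits into {J} and {K}.
Refine {A,F,M} on symbol a: members go to different blocks, giving {A,M} and {F}.
On input b, block {A,M} splits into {A} and {M}.
On input b, block {H,I,L} splits into {I,L} and {H}.
The partition is now stable with 10 blocks: {J} | {A} | {D} | {I,L} | {E} | {G} | {K} | {F} | {M} | {H}.

10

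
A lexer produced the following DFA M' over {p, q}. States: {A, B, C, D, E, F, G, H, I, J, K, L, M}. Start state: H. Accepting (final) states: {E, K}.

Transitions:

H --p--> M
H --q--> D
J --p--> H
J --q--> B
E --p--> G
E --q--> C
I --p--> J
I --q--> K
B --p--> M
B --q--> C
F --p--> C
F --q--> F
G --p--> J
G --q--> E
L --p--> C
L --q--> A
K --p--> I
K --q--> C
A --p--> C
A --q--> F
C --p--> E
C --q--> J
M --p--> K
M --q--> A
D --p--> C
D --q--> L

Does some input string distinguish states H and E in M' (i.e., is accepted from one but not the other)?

All states are reachable from the start state.
P0 = {E,K} | {A,B,C,D,F,G,H,I,J,L,M}.
Refine {A,B,C,D,F,G,H,I,J,L,M} on symbol p: members go to different blocks, giving {A,B,D,F,G,H,I,J,L} and {C,M}.
Split {A,B,D,F,G,H,I,J,L} by δ(·,p) → {A,B,D,F,H,L} and {G,I,J}.
Split {A,B,D,F,H,L} by δ(·,q) → {A,D,F,H,L} and {B}.
On input q, block {C,M} splits into {C} and {M}.
Split {A,D,F,H,L} by δ(·,p) → {A,D,F,L} and {H}.
On input p, block {G,I,J} splits into {G,I} and {J}.
Stable partition: {E,K} | {A,D,F,L} | {C} | {G,I} | {B} | {M} | {H} | {J} — 8 equivalence classes.
H and E end up in different blocks, so they are distinguishable. For instance, the string 'ε' is accepted from only E.

Yes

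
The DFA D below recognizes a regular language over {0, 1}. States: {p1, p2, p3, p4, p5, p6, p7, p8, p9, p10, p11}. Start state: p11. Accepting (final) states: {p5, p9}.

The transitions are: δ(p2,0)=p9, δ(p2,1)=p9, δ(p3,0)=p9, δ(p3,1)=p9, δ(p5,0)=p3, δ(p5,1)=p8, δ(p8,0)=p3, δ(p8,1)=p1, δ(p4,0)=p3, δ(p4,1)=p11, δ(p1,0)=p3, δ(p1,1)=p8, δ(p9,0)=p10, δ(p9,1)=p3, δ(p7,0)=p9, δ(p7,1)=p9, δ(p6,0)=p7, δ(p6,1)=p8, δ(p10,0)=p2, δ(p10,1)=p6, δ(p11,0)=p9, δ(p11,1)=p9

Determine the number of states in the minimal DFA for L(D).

First remove the unreachable states {p4,p5}; 9 states remain.
Initial partition by acceptance: {p9} | {p1,p2,p3,p6,p7,p8,p10,p11}.
Refine {p1,p2,p3,p6,p7,p8,p10,p11} on symbol 0: members go to different blocks, giving {p1,p6,p8,p10} and {p2,p3,p7,p11}.
Stable partition: {p9} | {p1,p6,p8,p10} | {p2,p3,p7,p11} — 3 equivalence classes.

3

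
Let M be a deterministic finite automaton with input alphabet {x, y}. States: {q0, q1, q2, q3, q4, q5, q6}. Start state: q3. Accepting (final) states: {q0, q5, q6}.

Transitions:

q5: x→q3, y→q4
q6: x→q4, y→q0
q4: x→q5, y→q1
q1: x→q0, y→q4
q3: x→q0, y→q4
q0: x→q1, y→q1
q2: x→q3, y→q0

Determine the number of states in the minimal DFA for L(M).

States {q2,q6} cannot be reached from the start state, so discard them.
Start with accepting vs non-accepting: {q0,q5} | {q1,q3,q4}.
No further refinement is possible. Final partition (2 blocks): {q0,q5} | {q1,q3,q4}.

2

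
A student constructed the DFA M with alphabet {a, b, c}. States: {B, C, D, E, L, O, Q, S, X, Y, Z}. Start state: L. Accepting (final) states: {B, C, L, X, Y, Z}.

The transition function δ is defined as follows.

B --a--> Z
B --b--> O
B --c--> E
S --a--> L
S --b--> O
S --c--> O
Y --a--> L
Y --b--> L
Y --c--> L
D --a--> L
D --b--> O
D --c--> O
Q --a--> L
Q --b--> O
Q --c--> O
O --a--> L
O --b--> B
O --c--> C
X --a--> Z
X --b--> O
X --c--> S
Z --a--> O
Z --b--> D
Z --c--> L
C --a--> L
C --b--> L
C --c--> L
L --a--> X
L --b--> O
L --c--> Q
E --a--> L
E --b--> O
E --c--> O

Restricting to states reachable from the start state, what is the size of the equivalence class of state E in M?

Reachable states from the start: {B,C,D,E,L,O,Q,S,X,Z}. Unreachable: {Y} — drop them.
Start with accepting vs non-accepting: {B,C,L,X,Z} | {D,E,O,Q,S}.
Refine {B,C,L,X,Z} on symbol a: members go to different blocks, giving {B,C,L,X} and {Z}.
On input a, block {B,C,L,X} splits into {C,L} and {B,X}.
On input a, block {C,L} splits into {C} and {L}.
On input b, block {D,E,O,Q,S} splits into {D,E,Q,S} and {O}.
Stable partition: {C} | {D,E,Q,S} | {Z} | {B,X} | {L} | {O} — 6 equivalence classes.
The equivalence class containing E is {D,E,Q,S}, of size 4.

4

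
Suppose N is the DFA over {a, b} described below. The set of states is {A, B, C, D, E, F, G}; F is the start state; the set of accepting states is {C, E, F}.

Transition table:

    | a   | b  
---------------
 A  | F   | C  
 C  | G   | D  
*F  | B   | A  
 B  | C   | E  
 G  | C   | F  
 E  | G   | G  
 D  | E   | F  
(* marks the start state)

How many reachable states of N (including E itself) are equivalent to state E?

All states are reachable from the start state.
Initial partition by acceptance: {C,E,F} | {A,B,D,G}.
Stable partition: {C,E,F} | {A,B,D,G} — 2 equivalence classes.
The equivalence class containing E is {C,E,F}, of size 3.

3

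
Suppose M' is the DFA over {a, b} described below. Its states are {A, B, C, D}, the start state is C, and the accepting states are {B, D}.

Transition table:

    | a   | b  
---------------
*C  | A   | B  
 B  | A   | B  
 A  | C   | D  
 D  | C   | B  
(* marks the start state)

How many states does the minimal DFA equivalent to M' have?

All states are reachable from the start state.
Start with accepting vs non-accepting: {B,D} | {A,C}.
Stable partition: {B,D} | {A,C} — 2 equivalence classes.

2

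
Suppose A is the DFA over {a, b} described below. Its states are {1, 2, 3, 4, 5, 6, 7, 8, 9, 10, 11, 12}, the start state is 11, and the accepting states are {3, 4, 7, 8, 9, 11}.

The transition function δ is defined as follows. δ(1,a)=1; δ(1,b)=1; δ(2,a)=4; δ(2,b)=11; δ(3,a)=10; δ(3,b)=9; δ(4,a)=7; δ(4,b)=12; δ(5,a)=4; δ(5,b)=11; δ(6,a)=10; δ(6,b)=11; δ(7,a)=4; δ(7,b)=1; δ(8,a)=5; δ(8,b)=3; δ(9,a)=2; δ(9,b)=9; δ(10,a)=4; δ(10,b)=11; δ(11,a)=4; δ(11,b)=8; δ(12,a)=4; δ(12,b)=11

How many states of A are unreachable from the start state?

1

BFS from 11 reaches {1, 2, 3, 4, 5, 7, 8, 9, 10, 11, 12}; the 1 state(s) 6 are never visited.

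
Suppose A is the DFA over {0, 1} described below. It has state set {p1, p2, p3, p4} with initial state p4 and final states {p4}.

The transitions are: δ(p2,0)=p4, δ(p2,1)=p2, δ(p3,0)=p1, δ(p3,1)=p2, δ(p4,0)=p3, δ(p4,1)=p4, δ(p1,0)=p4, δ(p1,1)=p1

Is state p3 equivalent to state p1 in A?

All states are reachable from the start state.
P0 = {p4} | {p1,p2,p3}.
Split {p1,p2,p3} by δ(·,0) → {p1,p2} and {p3}.
Stable partition: {p4} | {p1,p2} | {p3} — 3 equivalence classes.
p3 and p1 end up in different blocks, so they are distinguishable. For instance, the string '0' is accepted from only p1.

No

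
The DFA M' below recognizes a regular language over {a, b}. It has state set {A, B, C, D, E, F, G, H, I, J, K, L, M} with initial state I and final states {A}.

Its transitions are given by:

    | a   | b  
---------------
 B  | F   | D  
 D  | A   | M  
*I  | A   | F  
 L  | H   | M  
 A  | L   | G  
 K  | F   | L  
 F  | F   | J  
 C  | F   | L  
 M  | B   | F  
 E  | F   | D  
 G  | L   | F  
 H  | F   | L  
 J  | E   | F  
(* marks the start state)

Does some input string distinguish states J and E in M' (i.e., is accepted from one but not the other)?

Yes

Reachable states from the start: {A,B,D,E,F,G,H,I,J,L,M}. Unreachable: {C,K} — drop them.
P0 = {A} | {B,D,E,F,G,H,I,J,L,M}.
Split {B,D,E,F,G,H,I,J,L,M} by δ(·,a) → {B,E,F,G,H,J,L,M} and {D,I}.
Split {B,E,F,G,H,J,L,M} by δ(·,b) → {F,G,H,J,L,M} and {B,E}.
On input a, block {F,G,H,J,L,M} splits into {F,G,H,L} and {J,M}.
Split {F,G,H,L} by δ(·,b) → {F,L} and {G,H}.
Split {F,L} by δ(·,a) → {F} and {L}.
Refine {D,I} on symbol b: members go to different blocks, giving {D} and {I}.
Split {G,H} by δ(·,a) → {G} and {H}.
The partition is now stable with 9 blocks: {A} | {F} | {D} | {B,E} | {J,M} | {G} | {L} | {I} | {H}.
J and E end up in different blocks, so they are distinguishable. For instance, the string 'ba' is accepted from only E.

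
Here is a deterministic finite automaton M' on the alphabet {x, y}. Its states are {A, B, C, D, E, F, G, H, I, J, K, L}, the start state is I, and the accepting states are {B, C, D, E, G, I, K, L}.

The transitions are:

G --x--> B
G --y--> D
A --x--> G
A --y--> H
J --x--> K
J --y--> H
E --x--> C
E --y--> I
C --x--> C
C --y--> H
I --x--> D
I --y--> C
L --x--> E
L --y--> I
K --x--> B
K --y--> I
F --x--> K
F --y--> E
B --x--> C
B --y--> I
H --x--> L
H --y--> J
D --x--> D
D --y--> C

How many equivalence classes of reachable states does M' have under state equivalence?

5

First remove the unreachable states {A,F,G}; 9 states remain.
Initial partition by acceptance: {B,C,D,E,I,K,L} | {H,J}.
Refine {B,C,D,E,I,K,L} on symbol y: members go to different blocks, giving {B,D,E,I,K,L} and {C}.
On input x, block {B,D,E,I,K,L} splits into {D,I,K,L} and {B,E}.
On input x, block {D,I,K,L} splits into {D,I} and {K,L}.
No further refinement is possible. Final partition (5 blocks): {D,I} | {H,J} | {C} | {B,E} | {K,L}.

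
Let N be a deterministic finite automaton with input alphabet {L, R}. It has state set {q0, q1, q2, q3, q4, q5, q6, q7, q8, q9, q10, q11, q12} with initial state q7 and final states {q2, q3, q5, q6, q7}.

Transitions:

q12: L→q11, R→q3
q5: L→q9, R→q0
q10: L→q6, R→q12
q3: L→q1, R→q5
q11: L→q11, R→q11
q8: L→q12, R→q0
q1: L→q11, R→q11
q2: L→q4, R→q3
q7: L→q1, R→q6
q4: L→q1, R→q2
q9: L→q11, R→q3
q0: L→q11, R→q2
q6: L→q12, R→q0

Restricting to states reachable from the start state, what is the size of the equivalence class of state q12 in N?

Reachable states from the start: {q0,q1,q2,q3,q4,q5,q6,q7,q9,q11,q12}. Unreachable: {q8,q10} — drop them.
Initial partition by acceptance: {q2,q3,q5,q6,q7} | {q0,q1,q4,q9,q11,q12}.
Split {q2,q3,q5,q6,q7} by δ(·,R) → {q2,q3,q7} and {q5,q6}.
Split {q2,q3,q7} by δ(·,R) → {q3,q7} and {q2}.
Split {q0,q1,q4,q9,q11,q12} by δ(·,R) → {q0,q4} and {q1,q11} and {q9,q12}.
Stable partition: {q3,q7} | {q0,q4} | {q5,q6} | {q2} | {q1,q11} | {q9,q12} — 6 equivalence classes.
The equivalence class containing q12 is {q9,q12}, of size 2.

2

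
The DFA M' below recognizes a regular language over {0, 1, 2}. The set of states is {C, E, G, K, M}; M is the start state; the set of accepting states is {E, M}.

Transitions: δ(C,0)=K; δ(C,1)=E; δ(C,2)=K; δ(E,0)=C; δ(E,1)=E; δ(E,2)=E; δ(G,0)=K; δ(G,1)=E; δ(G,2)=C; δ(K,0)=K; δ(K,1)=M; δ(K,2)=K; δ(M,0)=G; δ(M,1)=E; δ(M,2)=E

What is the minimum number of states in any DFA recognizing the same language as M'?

2

All states are reachable from the start state.
P0 = {E,M} | {C,G,K}.
No further refinement is possible. Final partition (2 blocks): {E,M} | {C,G,K}.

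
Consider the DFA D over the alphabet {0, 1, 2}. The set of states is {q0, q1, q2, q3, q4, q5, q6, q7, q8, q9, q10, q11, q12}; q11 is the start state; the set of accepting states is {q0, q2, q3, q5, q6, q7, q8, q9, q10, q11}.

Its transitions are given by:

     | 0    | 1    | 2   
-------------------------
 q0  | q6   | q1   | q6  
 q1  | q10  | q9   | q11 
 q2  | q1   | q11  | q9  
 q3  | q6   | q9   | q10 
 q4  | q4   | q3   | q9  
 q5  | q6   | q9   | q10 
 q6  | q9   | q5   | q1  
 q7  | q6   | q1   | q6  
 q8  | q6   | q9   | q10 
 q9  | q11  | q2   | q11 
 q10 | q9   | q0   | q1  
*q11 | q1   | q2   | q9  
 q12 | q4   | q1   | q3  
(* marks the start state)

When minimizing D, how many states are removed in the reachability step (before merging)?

Starting at q11 and following transitions, the reachable set is {q0, q1, q2, q5, q6, q9, q10, q11}. That leaves q3, q4, q7, q8, q12 unreachable — 5 in total.

5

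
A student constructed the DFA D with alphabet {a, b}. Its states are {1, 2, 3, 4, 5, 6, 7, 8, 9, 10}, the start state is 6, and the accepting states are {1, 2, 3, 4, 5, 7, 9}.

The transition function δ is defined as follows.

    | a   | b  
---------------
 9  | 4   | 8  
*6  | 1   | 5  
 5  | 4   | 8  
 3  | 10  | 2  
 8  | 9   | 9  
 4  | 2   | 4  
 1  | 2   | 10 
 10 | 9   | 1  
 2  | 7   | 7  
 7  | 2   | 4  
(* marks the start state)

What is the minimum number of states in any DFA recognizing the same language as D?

States {3} cannot be reached from the start state, so discard them.
Start with accepting vs non-accepting: {1,2,4,5,7,9} | {6,8,10}.
Split {1,2,4,5,7,9} by δ(·,b) → {1,5,9} and {2,4,7}.
The partition is now stable with 3 blocks: {1,5,9} | {6,8,10} | {2,4,7}.

3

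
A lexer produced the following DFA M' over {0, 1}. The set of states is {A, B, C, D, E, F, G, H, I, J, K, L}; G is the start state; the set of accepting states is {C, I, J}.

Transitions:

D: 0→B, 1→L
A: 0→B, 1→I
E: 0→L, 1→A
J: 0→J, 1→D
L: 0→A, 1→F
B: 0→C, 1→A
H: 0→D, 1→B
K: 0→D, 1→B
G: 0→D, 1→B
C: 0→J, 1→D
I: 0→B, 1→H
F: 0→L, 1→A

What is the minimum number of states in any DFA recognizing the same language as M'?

8

States {E,K} cannot be reached from the start state, so discard them.
P0 = {C,I,J} | {A,B,D,F,G,H,L}.
Refine {C,I,J} on symbol 0: members go to different blocks, giving {C,J} and {I}.
On input 0, block {A,B,D,F,G,H,L} splits into {A,D,F,G,H,L} and {B}.
Split {A,D,F,G,H,L} by δ(·,0) → {F,G,H,L} and {A,D}.
On input 0, block {F,G,H,L} splits into {G,H,L} and {F}.
On input 1, block {G,H,L} splits into {G,H} and {L}.
On input 1, block {A,D} splits into {A} and {D}.
Stable partition: {C,J} | {G,H} | {I} | {B} | {A} | {F} | {L} | {D} — 8 equivalence classes.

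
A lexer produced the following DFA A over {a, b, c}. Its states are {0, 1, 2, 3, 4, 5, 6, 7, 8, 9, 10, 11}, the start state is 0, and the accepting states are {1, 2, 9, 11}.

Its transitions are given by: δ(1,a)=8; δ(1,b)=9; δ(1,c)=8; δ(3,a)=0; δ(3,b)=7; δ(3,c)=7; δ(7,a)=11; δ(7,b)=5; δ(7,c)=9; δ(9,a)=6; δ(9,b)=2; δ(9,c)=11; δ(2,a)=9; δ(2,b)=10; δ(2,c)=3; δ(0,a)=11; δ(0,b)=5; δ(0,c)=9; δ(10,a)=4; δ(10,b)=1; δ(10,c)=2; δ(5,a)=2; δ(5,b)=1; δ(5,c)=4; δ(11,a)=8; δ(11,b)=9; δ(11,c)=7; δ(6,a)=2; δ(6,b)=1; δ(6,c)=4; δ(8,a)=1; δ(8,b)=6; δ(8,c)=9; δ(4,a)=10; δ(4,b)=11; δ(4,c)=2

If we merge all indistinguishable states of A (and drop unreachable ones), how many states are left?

Every state is reachable, so we keep all 12.
Initial partition by acceptance: {1,2,9,11} | {0,3,4,5,6,7,8,10}.
Refine {1,2,9,11} on symbol a: members go to different blocks, giving {1,9,11} and {2}.
On input b, block {1,9,11} splits into {1,11} and {9}.
On input a, block {0,3,4,5,6,7,8,10} splits into {0,7,8} and {3,4,10} and {5,6}.
Split {3,4,10} by δ(·,a) → {4,10} and {3}.
Stable partition: {1,11} | {0,7,8} | {2} | {9} | {4,10} | {5,6} | {3} — 7 equivalence classes.

7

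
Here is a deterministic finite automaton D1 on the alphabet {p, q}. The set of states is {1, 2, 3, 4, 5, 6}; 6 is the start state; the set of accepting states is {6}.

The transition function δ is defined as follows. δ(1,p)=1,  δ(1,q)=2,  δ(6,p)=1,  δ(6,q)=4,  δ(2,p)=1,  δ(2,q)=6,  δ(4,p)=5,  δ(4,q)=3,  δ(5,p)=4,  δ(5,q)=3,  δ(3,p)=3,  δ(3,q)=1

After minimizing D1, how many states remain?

5

Start with accepting vs non-accepting: {6} | {1,2,3,4,5}.
Refine {1,2,3,4,5} on symbol q: members go to different blocks, giving {1,3,4,5} and {2}.
Refine {1,3,4,5} on symbol q: members go to different blocks, giving {3,4,5} and {1}.
On input q, block {3,4,5} splits into {4,5} and {3}.
Stable partition: {6} | {4,5} | {2} | {1} | {3} — 5 equivalence classes.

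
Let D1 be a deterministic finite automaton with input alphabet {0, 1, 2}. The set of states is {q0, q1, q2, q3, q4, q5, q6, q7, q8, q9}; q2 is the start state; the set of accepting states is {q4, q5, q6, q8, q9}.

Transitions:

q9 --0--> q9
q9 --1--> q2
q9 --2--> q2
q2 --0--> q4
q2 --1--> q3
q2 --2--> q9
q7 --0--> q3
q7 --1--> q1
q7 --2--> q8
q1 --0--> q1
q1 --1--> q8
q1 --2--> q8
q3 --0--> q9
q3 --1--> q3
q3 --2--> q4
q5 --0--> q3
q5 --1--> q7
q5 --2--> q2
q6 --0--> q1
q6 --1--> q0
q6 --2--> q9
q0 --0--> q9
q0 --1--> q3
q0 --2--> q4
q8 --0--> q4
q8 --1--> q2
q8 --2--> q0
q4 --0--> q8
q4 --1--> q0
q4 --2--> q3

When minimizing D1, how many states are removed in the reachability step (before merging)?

Starting at q2 and following transitions, the reachable set is {q0, q2, q3, q4, q8, q9}. That leaves q1, q5, q6, q7 unreachable — 4 in total.

4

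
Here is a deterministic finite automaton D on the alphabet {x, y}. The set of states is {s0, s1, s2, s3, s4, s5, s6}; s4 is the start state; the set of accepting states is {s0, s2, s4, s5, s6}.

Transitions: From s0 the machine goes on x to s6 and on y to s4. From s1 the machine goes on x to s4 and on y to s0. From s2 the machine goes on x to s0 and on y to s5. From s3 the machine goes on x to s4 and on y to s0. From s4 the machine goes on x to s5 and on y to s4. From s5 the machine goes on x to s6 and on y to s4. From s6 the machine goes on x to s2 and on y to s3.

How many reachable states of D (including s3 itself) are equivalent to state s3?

1

First remove the unreachable states {s1}; 6 states remain.
P0 = {s0,s2,s4,s5,s6} | {s3}.
Split {s0,s2,s4,s5,s6} by δ(·,y) → {s0,s2,s4,s5} and {s6}.
Split {s0,s2,s4,s5} by δ(·,x) → {s0,s5} and {s2,s4}.
Refine {s2,s4} on symbol y: members go to different blocks, giving {s2} and {s4}.
The partition is now stable with 5 blocks: {s0,s5} | {s3} | {s6} | {s2} | {s4}.
The equivalence class containing s3 is {s3}, of size 1.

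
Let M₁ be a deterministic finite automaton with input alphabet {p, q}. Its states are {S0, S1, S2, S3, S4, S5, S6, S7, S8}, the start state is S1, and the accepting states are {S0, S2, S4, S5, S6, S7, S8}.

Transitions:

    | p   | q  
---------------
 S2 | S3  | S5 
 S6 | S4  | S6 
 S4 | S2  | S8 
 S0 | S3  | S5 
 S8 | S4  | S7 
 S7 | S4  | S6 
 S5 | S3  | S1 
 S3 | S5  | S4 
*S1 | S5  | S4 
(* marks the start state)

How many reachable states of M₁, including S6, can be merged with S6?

3

Reachable states from the start: {S1,S2,S3,S4,S5,S6,S7,S8}. Unreachable: {S0} — drop them.
P0 = {S2,S4,S5,S6,S7,S8} | {S1,S3}.
Split {S2,S4,S5,S6,S7,S8} by δ(·,p) → {S4,S6,S7,S8} and {S2,S5}.
Split {S4,S6,S7,S8} by δ(·,p) → {S6,S7,S8} and {S4}.
Split {S2,S5} by δ(·,q) → {S2} and {S5}.
No further refinement is possible. Final partition (5 blocks): {S6,S7,S8} | {S1,S3} | {S2} | {S4} | {S5}.
State S6 belongs to the block {S6,S7,S8}, which has 3 states.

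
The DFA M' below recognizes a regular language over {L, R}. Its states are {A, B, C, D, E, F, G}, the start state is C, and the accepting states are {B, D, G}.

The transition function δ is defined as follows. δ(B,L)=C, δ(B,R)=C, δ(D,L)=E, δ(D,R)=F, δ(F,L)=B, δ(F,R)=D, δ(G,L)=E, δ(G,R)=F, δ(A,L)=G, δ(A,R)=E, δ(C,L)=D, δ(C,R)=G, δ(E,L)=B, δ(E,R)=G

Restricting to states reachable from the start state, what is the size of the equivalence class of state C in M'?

Reachable states from the start: {B,C,D,E,F,G}. Unreachable: {A} — drop them.
Start with accepting vs non-accepting: {B,D,G} | {C,E,F}.
The partition is now stable with 2 blocks: {B,D,G} | {C,E,F}.
The equivalence class containing C is {C,E,F}, of size 3.

3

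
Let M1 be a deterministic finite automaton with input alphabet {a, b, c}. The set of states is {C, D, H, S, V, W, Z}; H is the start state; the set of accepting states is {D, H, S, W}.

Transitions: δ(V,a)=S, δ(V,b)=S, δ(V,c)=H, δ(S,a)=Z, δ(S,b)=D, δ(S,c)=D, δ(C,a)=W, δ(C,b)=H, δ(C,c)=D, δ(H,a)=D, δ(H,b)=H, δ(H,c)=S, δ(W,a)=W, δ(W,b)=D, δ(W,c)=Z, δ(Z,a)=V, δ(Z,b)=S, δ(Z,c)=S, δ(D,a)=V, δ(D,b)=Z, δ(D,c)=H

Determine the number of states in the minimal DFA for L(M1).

5

First remove the unreachable states {C,W}; 5 states remain.
P0 = {D,H,S} | {V,Z}.
Split {D,H,S} by δ(·,a) → {D,S} and {H}.
On input b, block {D,S} splits into {S} and {D}.
Split {V,Z} by δ(·,a) → {V} and {Z}.
The partition is now stable with 5 blocks: {S} | {V} | {H} | {D} | {Z}.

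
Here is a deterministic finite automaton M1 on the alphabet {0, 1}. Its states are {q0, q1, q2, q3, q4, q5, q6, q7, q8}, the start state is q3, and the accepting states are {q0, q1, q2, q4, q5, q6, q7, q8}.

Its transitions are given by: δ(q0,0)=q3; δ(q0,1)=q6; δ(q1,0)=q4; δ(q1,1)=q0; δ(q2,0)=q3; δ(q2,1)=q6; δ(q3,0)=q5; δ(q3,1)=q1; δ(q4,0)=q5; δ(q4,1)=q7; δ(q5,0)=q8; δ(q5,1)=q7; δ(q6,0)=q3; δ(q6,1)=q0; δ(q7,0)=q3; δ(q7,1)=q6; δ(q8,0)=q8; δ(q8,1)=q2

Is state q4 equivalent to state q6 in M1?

All states are reachable from the start state.
Initial partition by acceptance: {q0,q1,q2,q4,q5,q6,q7,q8} | {q3}.
On input 0, block {q0,q1,q2,q4,q5,q6,q7,q8} splits into {q0,q2,q6,q7} and {q1,q4,q5,q8}.
Stable partition: {q0,q2,q6,q7} | {q3} | {q1,q4,q5,q8} — 3 equivalence classes.
q4 and q6 end up in different blocks, so they are distinguishable. For instance, the string '0' is accepted from only q4.

No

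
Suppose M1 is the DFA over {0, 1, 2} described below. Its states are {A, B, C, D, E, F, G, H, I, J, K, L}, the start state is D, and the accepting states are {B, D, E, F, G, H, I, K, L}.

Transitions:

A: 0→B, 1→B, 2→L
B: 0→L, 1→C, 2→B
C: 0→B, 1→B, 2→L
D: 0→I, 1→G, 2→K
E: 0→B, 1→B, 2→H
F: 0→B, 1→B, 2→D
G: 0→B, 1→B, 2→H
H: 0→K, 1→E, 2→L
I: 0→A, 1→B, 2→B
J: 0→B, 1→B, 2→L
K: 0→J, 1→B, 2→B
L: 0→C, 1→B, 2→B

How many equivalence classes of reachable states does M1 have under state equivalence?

5

First remove the unreachable states {F}; 11 states remain.
P0 = {B,D,E,G,H,I,K,L} | {A,C,J}.
Split {B,D,E,G,H,I,K,L} by δ(·,0) → {B,D,E,G,H} and {I,K,L}.
On input 0, block {B,D,E,G,H} splits into {B,D,H} and {E,G}.
Split {B,D,H} by δ(·,1) → {D,H} and {B}.
Stable partition: {D,H} | {A,C,J} | {I,K,L} | {E,G} | {B} — 5 equivalence classes.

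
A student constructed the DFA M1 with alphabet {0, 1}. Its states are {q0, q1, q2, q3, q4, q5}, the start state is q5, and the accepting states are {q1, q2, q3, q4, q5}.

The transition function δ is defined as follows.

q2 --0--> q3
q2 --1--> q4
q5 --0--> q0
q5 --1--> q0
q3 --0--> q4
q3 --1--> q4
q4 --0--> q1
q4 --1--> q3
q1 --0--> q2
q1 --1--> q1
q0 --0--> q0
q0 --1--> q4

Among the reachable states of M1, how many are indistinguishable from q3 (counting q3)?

4

All states are reachable from the start state.
Initial partition by acceptance: {q1,q2,q3,q4,q5} | {q0}.
On input 0, block {q1,q2,q3,q4,q5} splits into {q1,q2,q3,q4} and {q5}.
Stable partition: {q1,q2,q3,q4} | {q0} | {q5} — 3 equivalence classes.
The equivalence class containing q3 is {q1,q2,q3,q4}, of size 4.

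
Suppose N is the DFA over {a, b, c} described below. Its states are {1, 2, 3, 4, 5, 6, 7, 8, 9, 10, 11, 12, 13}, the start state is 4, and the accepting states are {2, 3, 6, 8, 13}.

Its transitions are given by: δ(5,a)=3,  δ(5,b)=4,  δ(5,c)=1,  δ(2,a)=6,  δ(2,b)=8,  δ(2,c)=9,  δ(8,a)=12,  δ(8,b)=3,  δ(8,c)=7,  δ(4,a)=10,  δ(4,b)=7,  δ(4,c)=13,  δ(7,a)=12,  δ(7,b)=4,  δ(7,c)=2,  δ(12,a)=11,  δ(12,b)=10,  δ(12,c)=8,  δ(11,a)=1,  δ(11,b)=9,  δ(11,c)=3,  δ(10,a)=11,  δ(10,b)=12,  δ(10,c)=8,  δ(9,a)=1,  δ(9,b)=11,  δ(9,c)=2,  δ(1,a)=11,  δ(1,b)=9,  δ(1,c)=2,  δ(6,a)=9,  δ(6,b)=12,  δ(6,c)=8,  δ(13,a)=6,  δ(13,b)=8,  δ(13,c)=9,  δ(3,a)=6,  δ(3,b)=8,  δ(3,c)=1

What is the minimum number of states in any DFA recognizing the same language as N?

First remove the unreachable states {5}; 12 states remain.
Initial partition by acceptance: {2,3,6,8,13} | {1,4,7,9,10,11,12}.
Refine {2,3,6,8,13} on symbol a: members go to different blocks, giving {2,3,13} and {6,8}.
Refine {1,4,7,9,10,11,12} on symbol c: members go to different blocks, giving {1,4,7,9,11} and {10,12}.
Refine {1,4,7,9,11} on symbol a: members go to different blocks, giving {1,9,11} and {4,7}.
On input a, block {6,8} splits into {6} and {8}.
No further refinement is possible. Final partition (6 blocks): {2,3,13} | {1,9,11} | {6} | {10,12} | {4,7} | {8}.

6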